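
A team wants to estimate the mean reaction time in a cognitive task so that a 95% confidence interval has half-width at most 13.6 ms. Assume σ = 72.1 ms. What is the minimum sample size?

For a mean, the margin of error is E = z·σ/√n, so n = (zσ/E)².
At 95% confidence, z = 1.960.
n = (1.960 × 72.1 / 13.6)² = 107.97
Round up: n = 108.

n = 108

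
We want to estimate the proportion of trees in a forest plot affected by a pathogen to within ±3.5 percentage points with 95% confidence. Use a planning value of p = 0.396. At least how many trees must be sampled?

For a proportion with margin E = 0.035 at 95% confidence, z = 1.960.
n = p̂(1−p̂)(z/E)² = 0.396 × 0.604 × (1.960/0.035)² = 750.08
Round up: n = 751.

751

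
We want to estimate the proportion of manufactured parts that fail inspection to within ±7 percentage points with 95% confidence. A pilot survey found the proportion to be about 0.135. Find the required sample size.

n = 92

For a proportion with margin E = 0.07 at 95% confidence, z = 1.960.
n = p̂(1−p̂)(z/E)² = 0.135 × 0.865 × (1.960/0.07)² = 91.55
Round up: n = 92.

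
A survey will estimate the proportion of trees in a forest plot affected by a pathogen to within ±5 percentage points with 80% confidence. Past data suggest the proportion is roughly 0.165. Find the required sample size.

91

For a proportion with margin E = 0.05 at 80% confidence, z = 1.282.
n = p̂(1−p̂)(z/E)² = 0.165 × 0.835 × (1.282/0.05)² = 90.57
Round up: n = 91.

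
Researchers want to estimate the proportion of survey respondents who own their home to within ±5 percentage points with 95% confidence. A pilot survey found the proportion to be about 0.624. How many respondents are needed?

361

For a proportion with margin E = 0.05 at 95% confidence, z = 1.960.
n = p̂(1−p̂)(z/E)² = 0.624 × 0.376 × (1.960/0.05)² = 360.53
Round up: n = 361.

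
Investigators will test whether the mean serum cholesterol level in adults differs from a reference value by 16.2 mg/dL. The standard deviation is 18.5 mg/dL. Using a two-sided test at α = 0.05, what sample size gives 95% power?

n = 17

For a one-sample z-test, n = ((z_{α/2} + z_β)·σ/δ)².
z_{α/2} = 1.960 (two-sided α = 0.05); z_β = 1.645 (power 95% → β = 0.05).
n = (3.605 × 18.5 / 16.2)² = 16.95
Round up: n = 17.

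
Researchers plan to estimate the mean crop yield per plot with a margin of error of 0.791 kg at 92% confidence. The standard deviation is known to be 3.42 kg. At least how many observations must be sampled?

58

For a mean, the margin of error is E = z·σ/√n, so n = (zσ/E)².
At 92% confidence, z = 1.751.
n = (1.751 × 3.42 / 0.791)² = 57.32
Round up: n = 58.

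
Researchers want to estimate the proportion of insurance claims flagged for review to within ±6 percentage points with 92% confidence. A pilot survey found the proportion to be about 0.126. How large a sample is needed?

For a proportion with margin E = 0.06 at 92% confidence, z = 1.751.
n = p̂(1−p̂)(z/E)² = 0.126 × 0.874 × (1.751/0.06)² = 93.79
Round up: n = 94.

94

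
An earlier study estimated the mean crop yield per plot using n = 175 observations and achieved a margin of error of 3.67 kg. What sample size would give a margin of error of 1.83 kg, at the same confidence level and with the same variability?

Margin of error scales as 1/√n, so n₂ = n₁·(E₁/E₂)².
n₂ = 175 × (3.67/1.83)² = 175 × 4.022 = 703.85
Round up: n₂ = 704.

704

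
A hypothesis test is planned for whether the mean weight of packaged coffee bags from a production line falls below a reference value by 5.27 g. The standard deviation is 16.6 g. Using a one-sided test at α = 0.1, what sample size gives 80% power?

45

For a one-sample z-test, n = ((z_α + z_β)·σ/δ)².
z_α = 1.282 (one-sided α = 0.1); z_β = 0.842 (power 80% → β = 0.2).
n = (2.124 × 16.6 / 5.27)² = 44.76
Round up: n = 45.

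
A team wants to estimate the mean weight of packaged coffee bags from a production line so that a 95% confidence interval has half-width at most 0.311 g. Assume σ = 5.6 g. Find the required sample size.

n = 1246

For a mean, the margin of error is E = z·σ/√n, so n = (zσ/E)².
At 95% confidence, z = 1.960.
n = (1.960 × 5.6 / 0.311)² = 1245.57
Round up: n = 1246.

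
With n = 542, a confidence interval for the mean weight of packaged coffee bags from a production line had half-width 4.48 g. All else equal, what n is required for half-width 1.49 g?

Margin of error scales as 1/√n, so n₂ = n₁·(E₁/E₂)².
n₂ = 542 × (4.48/1.49)² = 542 × 9.04 = 4899.68
Round up: n₂ = 4900.

4900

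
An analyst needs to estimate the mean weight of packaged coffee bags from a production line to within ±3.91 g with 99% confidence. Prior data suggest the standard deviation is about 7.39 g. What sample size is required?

For a mean, the margin of error is E = z·σ/√n, so n = (zσ/E)².
At 99% confidence, z = 2.576.
n = (2.576 × 7.39 / 3.91)² = 23.70
Round up: n = 24.

n = 24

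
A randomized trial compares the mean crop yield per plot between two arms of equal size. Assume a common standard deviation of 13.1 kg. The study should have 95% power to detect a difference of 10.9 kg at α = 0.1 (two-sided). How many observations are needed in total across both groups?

64 total

For two equal groups, n per group = 2·((z_{α/2} + z_β)·σ/δ)².
z_{α/2} = 1.645; z_β = 1.645 (power 95%).
n = 2 × (3.290 × 13.1 / 10.9)² = 2 × 15.63 = 31.26
Round up: n = 32 per group.
Total across both groups: 2 × 32 = 64.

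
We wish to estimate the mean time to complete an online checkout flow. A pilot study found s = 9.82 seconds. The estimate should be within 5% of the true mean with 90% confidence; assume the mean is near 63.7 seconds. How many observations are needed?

For a mean, the margin of error is E = z·σ/√n, so n = (zσ/E)².
At 90% confidence, z = 1.645.
E = 5% of 63.7 = 3.185 seconds.
n = (1.645 × 9.82 / 3.185)² = 25.72
Round up: n = 26.

26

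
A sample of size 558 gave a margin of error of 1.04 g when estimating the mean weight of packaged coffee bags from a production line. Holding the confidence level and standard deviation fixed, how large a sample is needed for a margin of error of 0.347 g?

Margin of error scales as 1/√n, so n₂ = n₁·(E₁/E₂)².
n₂ = 558 × (1.04/0.347)² = 558 × 8.983 = 5012.51
Round up: n₂ = 5013.

5013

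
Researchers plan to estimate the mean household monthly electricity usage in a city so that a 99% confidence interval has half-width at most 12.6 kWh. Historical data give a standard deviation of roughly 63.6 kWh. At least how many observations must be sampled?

170

For a mean, the margin of error is E = z·σ/√n, so n = (zσ/E)².
At 99% confidence, z = 2.576.
n = (2.576 × 63.6 / 12.6)² = 169.07
Round up: n = 170.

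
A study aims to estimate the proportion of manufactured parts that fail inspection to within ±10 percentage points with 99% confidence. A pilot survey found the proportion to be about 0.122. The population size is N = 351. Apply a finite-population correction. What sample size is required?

60

For a proportion with margin E = 0.1 at 99% confidence, z = 2.576.
n = p̂(1−p̂)(z/E)² = 0.122 × 0.878 × (2.576/0.1)² = 71.08 — call this n₀.
Finite-population correction with N = 351: n = n₀ / (1 + (n₀−1)/N) = 71.08 / 1.2 = 59.23
Round up: n = 60.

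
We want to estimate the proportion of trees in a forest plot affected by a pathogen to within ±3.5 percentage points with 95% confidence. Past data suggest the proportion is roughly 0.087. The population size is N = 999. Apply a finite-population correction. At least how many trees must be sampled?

n = 200

For a proportion with margin E = 0.035 at 95% confidence, z = 1.960.
n = p̂(1−p̂)(z/E)² = 0.087 × 0.913 × (1.960/0.035)² = 249.10 — call this n₀.
Finite-population correction with N = 999: n = n₀ / (1 + (n₀−1)/N) = 249.10 / 1.248 = 199.60
Round up: n = 200.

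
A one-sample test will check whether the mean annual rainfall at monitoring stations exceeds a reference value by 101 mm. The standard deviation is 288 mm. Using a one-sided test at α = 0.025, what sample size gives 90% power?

For a one-sample z-test, n = ((z_α + z_β)·σ/δ)².
z_α = 1.960 (one-sided α = 0.025); z_β = 1.282 (power 90% → β = 0.1).
n = (3.242 × 288 / 101)² = 85.46
Round up: n = 86.

n = 86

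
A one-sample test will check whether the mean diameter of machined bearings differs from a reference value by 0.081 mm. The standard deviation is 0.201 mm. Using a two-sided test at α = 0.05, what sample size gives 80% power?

49

For a one-sample z-test, n = ((z_{α/2} + z_β)·σ/δ)².
z_{α/2} = 1.960 (two-sided α = 0.05); z_β = 0.842 (power 80% → β = 0.2).
n = (2.802 × 0.201 / 0.081)² = 48.35
Round up: n = 49.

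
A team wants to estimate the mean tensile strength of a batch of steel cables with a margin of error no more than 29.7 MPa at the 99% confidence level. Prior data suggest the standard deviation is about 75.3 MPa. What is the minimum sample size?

n = 43

For a mean, the margin of error is E = z·σ/√n, so n = (zσ/E)².
At 99% confidence, z = 2.576.
n = (2.576 × 75.3 / 29.7)² = 42.65
Round up: n = 43.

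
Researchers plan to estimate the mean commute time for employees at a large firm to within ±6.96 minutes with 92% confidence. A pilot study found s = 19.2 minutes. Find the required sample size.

24

For a mean, the margin of error is E = z·σ/√n, so n = (zσ/E)².
At 92% confidence, z = 1.751.
n = (1.751 × 19.2 / 6.96)² = 23.33
Round up: n = 24.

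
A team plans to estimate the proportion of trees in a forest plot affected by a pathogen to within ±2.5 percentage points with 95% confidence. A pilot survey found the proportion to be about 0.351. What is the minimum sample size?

1401

For a proportion with margin E = 0.025 at 95% confidence, z = 1.960.
n = p̂(1−p̂)(z/E)² = 0.351 × 0.649 × (1.960/0.025)² = 1400.18
Round up: n = 1401.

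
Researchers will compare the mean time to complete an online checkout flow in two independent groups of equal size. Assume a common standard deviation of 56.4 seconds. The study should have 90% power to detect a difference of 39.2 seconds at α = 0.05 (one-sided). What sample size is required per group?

For two equal groups, n per group = 2·((z_α + z_β)·σ/δ)².
z_α = 1.645; z_β = 1.282 (power 90%).
n = 2 × (2.927 × 56.4 / 39.2)² = 2 × 17.74 = 35.48
Round up: n = 36 per group.

36 per group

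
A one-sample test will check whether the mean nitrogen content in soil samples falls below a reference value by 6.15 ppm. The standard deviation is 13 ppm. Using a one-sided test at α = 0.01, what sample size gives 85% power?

n = 51

For a one-sample z-test, n = ((z_α + z_β)·σ/δ)².
z_α = 2.326 (one-sided α = 0.01); z_β = 1.036 (power 85% → β = 0.15).
n = (3.362 × 13 / 6.15)² = 50.50
Round up: n = 51.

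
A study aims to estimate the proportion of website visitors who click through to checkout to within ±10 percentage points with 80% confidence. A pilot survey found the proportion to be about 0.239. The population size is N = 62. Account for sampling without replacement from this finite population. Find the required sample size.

21

For a proportion with margin E = 0.1 at 80% confidence, z = 1.282.
n = p̂(1−p̂)(z/E)² = 0.239 × 0.761 × (1.282/0.1)² = 29.89 — call this n₀.
Finite-population correction with N = 62: n = n₀ / (1 + (n₀−1)/N) = 29.89 / 1.466 = 20.39
Round up: n = 21.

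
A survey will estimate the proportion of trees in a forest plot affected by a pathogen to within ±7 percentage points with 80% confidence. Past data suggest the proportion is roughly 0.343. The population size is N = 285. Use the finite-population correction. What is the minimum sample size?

For a proportion with margin E = 0.07 at 80% confidence, z = 1.282.
n = p̂(1−p̂)(z/E)² = 0.343 × 0.657 × (1.282/0.07)² = 75.59 — call this n₀.
Finite-population correction with N = 285: n = n₀ / (1 + (n₀−1)/N) = 75.59 / 1.262 = 59.90
Round up: n = 60.

60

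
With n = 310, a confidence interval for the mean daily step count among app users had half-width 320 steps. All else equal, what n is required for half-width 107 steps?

2773

Margin of error scales as 1/√n, so n₂ = n₁·(E₁/E₂)².
n₂ = 310 × (320/107)² = 310 × 8.944 = 2772.64
Round up: n₂ = 2773.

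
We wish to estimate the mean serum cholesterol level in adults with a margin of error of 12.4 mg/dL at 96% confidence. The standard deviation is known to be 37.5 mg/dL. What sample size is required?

39

For a mean, the margin of error is E = z·σ/√n, so n = (zσ/E)².
At 96% confidence, z = 2.054.
n = (2.054 × 37.5 / 12.4)² = 38.59
Round up: n = 39.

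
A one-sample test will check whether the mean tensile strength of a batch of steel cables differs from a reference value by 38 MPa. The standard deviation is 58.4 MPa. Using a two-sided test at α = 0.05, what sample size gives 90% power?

25

For a one-sample z-test, n = ((z_{α/2} + z_β)·σ/δ)².
z_{α/2} = 1.960 (two-sided α = 0.05); z_β = 1.282 (power 90% → β = 0.1).
n = (3.242 × 58.4 / 38)² = 24.82
Round up: n = 25.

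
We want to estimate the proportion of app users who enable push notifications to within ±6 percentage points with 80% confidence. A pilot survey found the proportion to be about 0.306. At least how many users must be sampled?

97

For a proportion with margin E = 0.06 at 80% confidence, z = 1.282.
n = p̂(1−p̂)(z/E)² = 0.306 × 0.694 × (1.282/0.06)² = 96.95
Round up: n = 97.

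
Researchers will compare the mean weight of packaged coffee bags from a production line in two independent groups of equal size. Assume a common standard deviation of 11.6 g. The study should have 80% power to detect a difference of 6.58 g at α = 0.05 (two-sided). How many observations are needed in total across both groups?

98 total

For two equal groups, n per group = 2·((z_{α/2} + z_β)·σ/δ)².
z_{α/2} = 1.960; z_β = 0.842 (power 80%).
n = 2 × (2.802 × 11.6 / 6.58)² = 2 × 24.40 = 48.80
Round up: n = 49 per group.
Total across both groups: 2 × 49 = 98.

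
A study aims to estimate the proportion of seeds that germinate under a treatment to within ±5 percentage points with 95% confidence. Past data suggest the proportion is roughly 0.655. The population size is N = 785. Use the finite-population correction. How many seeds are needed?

For a proportion with margin E = 0.05 at 95% confidence, z = 1.960.
n = p̂(1−p̂)(z/E)² = 0.655 × 0.345 × (1.960/0.05)² = 347.24 — call this n₀.
Finite-population correction with N = 785: n = n₀ / (1 + (n₀−1)/N) = 347.24 / 1.441 = 240.97
Round up: n = 241.

241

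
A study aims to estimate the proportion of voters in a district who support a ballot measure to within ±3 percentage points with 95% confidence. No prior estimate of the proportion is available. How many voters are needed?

For a proportion with margin E = 0.03 at 95% confidence, z = 1.960.
With no prior estimate, use p = 0.5, which maximizes p(1−p) at 0.25.
n = 0.25 × (z/E)² = 0.25 × (1.960/0.03)² = 1067.11
Round up: n = 1068.

1068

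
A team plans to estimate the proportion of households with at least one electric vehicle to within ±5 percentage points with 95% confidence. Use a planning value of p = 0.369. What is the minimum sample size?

For a proportion with margin E = 0.05 at 95% confidence, z = 1.960.
n = p̂(1−p̂)(z/E)² = 0.369 × 0.631 × (1.960/0.05)² = 357.79
Round up: n = 358.

358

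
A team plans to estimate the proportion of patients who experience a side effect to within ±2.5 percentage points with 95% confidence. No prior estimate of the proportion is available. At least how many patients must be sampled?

For a proportion with margin E = 0.025 at 95% confidence, z = 1.960.
With no prior estimate, use p = 0.5, which maximizes p(1−p) at 0.25.
n = 0.25 × (z/E)² = 0.25 × (1.960/0.025)² = 1536.64
Round up: n = 1537.

n = 1537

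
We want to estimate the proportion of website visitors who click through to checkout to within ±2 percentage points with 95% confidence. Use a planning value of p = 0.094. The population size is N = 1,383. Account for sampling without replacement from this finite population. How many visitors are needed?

515

For a proportion with margin E = 0.02 at 95% confidence, z = 1.960.
n = p̂(1−p̂)(z/E)² = 0.094 × 0.906 × (1.960/0.02)² = 817.92 — call this n₀.
Finite-population correction with N = 1,383: n = n₀ / (1 + (n₀−1)/N) = 817.92 / 1.591 = 514.09
Round up: n = 515.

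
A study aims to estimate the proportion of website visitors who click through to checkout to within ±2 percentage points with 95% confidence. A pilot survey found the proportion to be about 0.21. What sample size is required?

For a proportion with margin E = 0.02 at 95% confidence, z = 1.960.
n = p̂(1−p̂)(z/E)² = 0.21 × 0.79 × (1.960/0.02)² = 1593.30
Round up: n = 1594.

1594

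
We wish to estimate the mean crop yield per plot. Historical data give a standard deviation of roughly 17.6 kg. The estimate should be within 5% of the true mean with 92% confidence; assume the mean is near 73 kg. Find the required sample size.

For a mean, the margin of error is E = z·σ/√n, so n = (zσ/E)².
At 92% confidence, z = 1.751.
E = 5% of 73 = 3.65 kg.
n = (1.751 × 17.6 / 3.65)² = 71.29
Round up: n = 72.

72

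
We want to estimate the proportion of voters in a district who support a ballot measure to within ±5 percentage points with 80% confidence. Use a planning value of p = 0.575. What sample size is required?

n = 161

For a proportion with margin E = 0.05 at 80% confidence, z = 1.282.
n = p̂(1−p̂)(z/E)² = 0.575 × 0.425 × (1.282/0.05)² = 160.65
Round up: n = 161.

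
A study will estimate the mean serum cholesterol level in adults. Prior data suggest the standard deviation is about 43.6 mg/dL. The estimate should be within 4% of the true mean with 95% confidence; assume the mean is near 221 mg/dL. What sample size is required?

For a mean, the margin of error is E = z·σ/√n, so n = (zσ/E)².
At 95% confidence, z = 1.960.
E = 4% of 221 = 8.84 mg/dL.
n = (1.960 × 43.6 / 8.84)² = 93.45
Round up: n = 94.

n = 94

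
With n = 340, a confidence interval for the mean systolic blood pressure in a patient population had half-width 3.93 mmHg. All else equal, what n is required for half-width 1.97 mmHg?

Margin of error scales as 1/√n, so n₂ = n₁·(E₁/E₂)².
n₂ = 340 × (3.93/1.97)² = 340 × 3.98 = 1353.20
Round up: n₂ = 1354.

n = 1354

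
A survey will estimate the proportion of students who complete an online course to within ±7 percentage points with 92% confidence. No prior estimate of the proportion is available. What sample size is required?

n = 157

For a proportion with margin E = 0.07 at 92% confidence, z = 1.751.
With no prior estimate, use p = 0.5, which maximizes p(1−p) at 0.25.
n = 0.25 × (z/E)² = 0.25 × (1.751/0.07)² = 156.43
Round up: n = 157.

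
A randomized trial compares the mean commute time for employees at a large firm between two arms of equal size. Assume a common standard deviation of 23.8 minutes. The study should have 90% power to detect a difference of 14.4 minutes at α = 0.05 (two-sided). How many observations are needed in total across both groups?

For two equal groups, n per group = 2·((z_{α/2} + z_β)·σ/δ)².
z_{α/2} = 1.960; z_β = 1.282 (power 90%).
n = 2 × (3.242 × 23.8 / 14.4)² = 2 × 28.71 = 57.42
Round up: n = 58 per group.
Total across both groups: 2 × 58 = 116.

116 total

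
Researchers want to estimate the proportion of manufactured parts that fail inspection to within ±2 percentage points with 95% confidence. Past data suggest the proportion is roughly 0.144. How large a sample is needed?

For a proportion with margin E = 0.02 at 95% confidence, z = 1.960.
n = p̂(1−p̂)(z/E)² = 0.144 × 0.856 × (1.960/0.02)² = 1183.83
Round up: n = 1184.

1184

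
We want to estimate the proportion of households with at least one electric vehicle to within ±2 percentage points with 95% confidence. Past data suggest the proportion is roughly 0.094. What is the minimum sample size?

818

For a proportion with margin E = 0.02 at 95% confidence, z = 1.960.
n = p̂(1−p̂)(z/E)² = 0.094 × 0.906 × (1.960/0.02)² = 817.92
Round up: n = 818.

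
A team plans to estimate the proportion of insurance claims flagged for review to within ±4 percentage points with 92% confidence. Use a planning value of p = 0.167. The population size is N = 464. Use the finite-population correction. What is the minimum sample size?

For a proportion with margin E = 0.04 at 92% confidence, z = 1.751.
n = p̂(1−p̂)(z/E)² = 0.167 × 0.833 × (1.751/0.04)² = 266.57 — call this n₀.
Finite-population correction with N = 464: n = n₀ / (1 + (n₀−1)/N) = 266.57 / 1.572 = 169.57
Round up: n = 170.

170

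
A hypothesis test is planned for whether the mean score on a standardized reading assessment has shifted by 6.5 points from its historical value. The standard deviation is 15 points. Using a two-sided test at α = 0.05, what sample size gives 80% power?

For a one-sample z-test, n = ((z_{α/2} + z_β)·σ/δ)².
z_{α/2} = 1.960 (two-sided α = 0.05); z_β = 0.842 (power 80% → β = 0.2).
n = (2.802 × 15 / 6.5)² = 41.81
Round up: n = 42.

42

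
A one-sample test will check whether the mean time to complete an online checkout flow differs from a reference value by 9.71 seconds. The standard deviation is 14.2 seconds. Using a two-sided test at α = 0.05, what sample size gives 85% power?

20

For a one-sample z-test, n = ((z_{α/2} + z_β)·σ/δ)².
z_{α/2} = 1.960 (two-sided α = 0.05); z_β = 1.036 (power 85% → β = 0.15).
n = (2.996 × 14.2 / 9.71)² = 19.20
Round up: n = 20.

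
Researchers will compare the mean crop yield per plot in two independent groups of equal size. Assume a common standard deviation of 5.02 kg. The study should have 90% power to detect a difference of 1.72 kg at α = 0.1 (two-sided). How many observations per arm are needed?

For two equal groups, n per group = 2·((z_{α/2} + z_β)·σ/δ)².
z_{α/2} = 1.645; z_β = 1.282 (power 90%).
n = 2 × (2.927 × 5.02 / 1.72)² = 2 × 72.98 = 145.96
Round up: n = 146 per group.

146 per group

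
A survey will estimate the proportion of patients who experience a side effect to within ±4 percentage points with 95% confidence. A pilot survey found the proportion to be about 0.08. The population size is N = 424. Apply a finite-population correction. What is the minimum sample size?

125

For a proportion with margin E = 0.04 at 95% confidence, z = 1.960.
n = p̂(1−p̂)(z/E)² = 0.08 × 0.92 × (1.960/0.04)² = 176.71 — call this n₀.
Finite-population correction with N = 424: n = n₀ / (1 + (n₀−1)/N) = 176.71 / 1.414 = 124.97
Round up: n = 125.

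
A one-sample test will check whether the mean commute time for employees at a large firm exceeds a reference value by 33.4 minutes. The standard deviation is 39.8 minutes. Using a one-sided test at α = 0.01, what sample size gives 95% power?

23

For a one-sample z-test, n = ((z_α + z_β)·σ/δ)².
z_α = 2.326 (one-sided α = 0.01); z_β = 1.645 (power 95% → β = 0.05).
n = (3.971 × 39.8 / 33.4)² = 22.39
Round up: n = 23.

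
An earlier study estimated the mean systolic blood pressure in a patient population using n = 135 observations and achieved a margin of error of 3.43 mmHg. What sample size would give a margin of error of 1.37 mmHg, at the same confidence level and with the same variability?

Margin of error scales as 1/√n, so n₂ = n₁·(E₁/E₂)².
n₂ = 135 × (3.43/1.37)² = 135 × 6.268 = 846.18
Round up: n₂ = 847.

n = 847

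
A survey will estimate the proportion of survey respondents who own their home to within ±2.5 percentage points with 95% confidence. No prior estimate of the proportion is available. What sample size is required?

1537

For a proportion with margin E = 0.025 at 95% confidence, z = 1.960.
With no prior estimate, use p = 0.5, which maximizes p(1−p) at 0.25.
n = 0.25 × (z/E)² = 0.25 × (1.960/0.025)² = 1536.64
Round up: n = 1537.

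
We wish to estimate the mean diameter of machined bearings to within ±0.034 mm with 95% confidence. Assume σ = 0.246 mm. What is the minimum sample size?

202

For a mean, the margin of error is E = z·σ/√n, so n = (zσ/E)².
At 95% confidence, z = 1.960.
n = (1.960 × 0.246 / 0.034)² = 201.11
Round up: n = 202.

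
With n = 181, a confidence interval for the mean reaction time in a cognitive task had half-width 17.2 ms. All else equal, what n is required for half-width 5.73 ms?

1631

Margin of error scales as 1/√n, so n₂ = n₁·(E₁/E₂)².
n₂ = 181 × (17.2/5.73)² = 181 × 9.01 = 1630.81
Round up: n₂ = 1631.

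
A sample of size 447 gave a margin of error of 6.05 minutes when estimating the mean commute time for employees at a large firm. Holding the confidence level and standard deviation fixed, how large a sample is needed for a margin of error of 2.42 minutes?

n = 2794

Margin of error scales as 1/√n, so n₂ = n₁·(E₁/E₂)².
n₂ = 447 × (6.05/2.42)² = 447 × 6.25 = 2793.75
Round up: n₂ = 2794.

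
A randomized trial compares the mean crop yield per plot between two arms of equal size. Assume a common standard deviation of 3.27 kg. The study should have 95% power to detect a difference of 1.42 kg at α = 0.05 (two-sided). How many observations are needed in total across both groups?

276 total

For two equal groups, n per group = 2·((z_{α/2} + z_β)·σ/δ)².
z_{α/2} = 1.960; z_β = 1.645 (power 95%).
n = 2 × (3.605 × 3.27 / 1.42)² = 2 × 68.92 = 137.84
Round up: n = 138 per group.
Total across both groups: 2 × 138 = 276.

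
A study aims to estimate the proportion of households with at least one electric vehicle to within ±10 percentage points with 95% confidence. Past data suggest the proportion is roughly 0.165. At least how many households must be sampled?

For a proportion with margin E = 0.1 at 95% confidence, z = 1.960.
n = p̂(1−p̂)(z/E)² = 0.165 × 0.835 × (1.960/0.1)² = 52.93
Round up: n = 53.

53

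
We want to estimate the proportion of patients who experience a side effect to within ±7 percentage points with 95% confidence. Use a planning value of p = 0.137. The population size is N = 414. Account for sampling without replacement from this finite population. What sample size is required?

76

For a proportion with margin E = 0.07 at 95% confidence, z = 1.960.
n = p̂(1−p̂)(z/E)² = 0.137 × 0.863 × (1.960/0.07)² = 92.69 — call this n₀.
Finite-population correction with N = 414: n = n₀ / (1 + (n₀−1)/N) = 92.69 / 1.221 = 75.91
Round up: n = 76.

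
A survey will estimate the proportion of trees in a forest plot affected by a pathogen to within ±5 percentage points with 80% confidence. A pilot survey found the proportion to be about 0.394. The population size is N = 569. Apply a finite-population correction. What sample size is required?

For a proportion with margin E = 0.05 at 80% confidence, z = 1.282.
n = p̂(1−p̂)(z/E)² = 0.394 × 0.606 × (1.282/0.05)² = 156.97 — call this n₀.
Finite-population correction with N = 569: n = n₀ / (1 + (n₀−1)/N) = 156.97 / 1.274 = 123.21
Round up: n = 124.

n = 124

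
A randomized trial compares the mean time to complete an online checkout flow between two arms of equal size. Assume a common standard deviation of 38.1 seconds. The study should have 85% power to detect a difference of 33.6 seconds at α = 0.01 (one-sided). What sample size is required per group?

For two equal groups, n per group = 2·((z_α + z_β)·σ/δ)².
z_α = 2.326; z_β = 1.036 (power 85%).
n = 2 × (3.362 × 38.1 / 33.6)² = 2 × 14.53 = 29.06
Round up: n = 30 per group.

30 per group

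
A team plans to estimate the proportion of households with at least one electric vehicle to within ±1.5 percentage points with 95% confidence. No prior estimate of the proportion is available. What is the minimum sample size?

For a proportion with margin E = 0.015 at 95% confidence, z = 1.960.
With no prior estimate, use p = 0.5, which maximizes p(1−p) at 0.25.
n = 0.25 × (z/E)² = 0.25 × (1.960/0.015)² = 4268.44
Round up: n = 4269.

4269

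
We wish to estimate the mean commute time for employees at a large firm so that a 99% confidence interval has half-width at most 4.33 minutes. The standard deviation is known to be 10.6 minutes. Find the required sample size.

n = 40

For a mean, the margin of error is E = z·σ/√n, so n = (zσ/E)².
At 99% confidence, z = 2.576.
n = (2.576 × 10.6 / 4.33)² = 39.77
Round up: n = 40.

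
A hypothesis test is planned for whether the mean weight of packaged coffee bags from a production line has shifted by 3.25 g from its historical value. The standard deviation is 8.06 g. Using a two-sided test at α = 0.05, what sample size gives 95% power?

For a one-sample z-test, n = ((z_{α/2} + z_β)·σ/δ)².
z_{α/2} = 1.960 (two-sided α = 0.05); z_β = 1.645 (power 95% → β = 0.05).
n = (3.605 × 8.06 / 3.25)² = 79.93
Round up: n = 80.

80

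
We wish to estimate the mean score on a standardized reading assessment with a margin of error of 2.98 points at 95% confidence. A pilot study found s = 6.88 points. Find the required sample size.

21

For a mean, the margin of error is E = z·σ/√n, so n = (zσ/E)².
At 95% confidence, z = 1.960.
n = (1.960 × 6.88 / 2.98)² = 20.48
Round up: n = 21.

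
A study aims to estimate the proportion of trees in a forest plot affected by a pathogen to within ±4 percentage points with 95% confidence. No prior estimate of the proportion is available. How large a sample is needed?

For a proportion with margin E = 0.04 at 95% confidence, z = 1.960.
With no prior estimate, use p = 0.5, which maximizes p(1−p) at 0.25.
n = 0.25 × (z/E)² = 0.25 × (1.960/0.04)² = 600.25
Round up: n = 601.

601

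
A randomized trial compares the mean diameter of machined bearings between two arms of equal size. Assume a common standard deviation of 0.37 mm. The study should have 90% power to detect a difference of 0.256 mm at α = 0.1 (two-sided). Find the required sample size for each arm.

For two equal groups, n per group = 2·((z_{α/2} + z_β)·σ/δ)².
z_{α/2} = 1.645; z_β = 1.282 (power 90%).
n = 2 × (2.927 × 0.37 / 0.256)² = 2 × 17.90 = 35.80
Round up: n = 36 per group.

36 per group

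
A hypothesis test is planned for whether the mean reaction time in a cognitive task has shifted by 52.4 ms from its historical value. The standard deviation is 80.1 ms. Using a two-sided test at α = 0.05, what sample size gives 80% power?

For a one-sample z-test, n = ((z_{α/2} + z_β)·σ/δ)².
z_{α/2} = 1.960 (two-sided α = 0.05); z_β = 0.842 (power 80% → β = 0.2).
n = (2.802 × 80.1 / 52.4)² = 18.35
Round up: n = 19.

19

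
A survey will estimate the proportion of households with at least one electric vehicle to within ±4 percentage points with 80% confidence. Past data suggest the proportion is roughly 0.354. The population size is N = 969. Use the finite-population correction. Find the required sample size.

For a proportion with margin E = 0.04 at 80% confidence, z = 1.282.
n = p̂(1−p̂)(z/E)² = 0.354 × 0.646 × (1.282/0.04)² = 234.90 — call this n₀.
Finite-population correction with N = 969: n = n₀ / (1 + (n₀−1)/N) = 234.90 / 1.241 = 189.28
Round up: n = 190.

n = 190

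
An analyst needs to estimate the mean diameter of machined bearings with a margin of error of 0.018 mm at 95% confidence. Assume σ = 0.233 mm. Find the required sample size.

For a mean, the margin of error is E = z·σ/√n, so n = (zσ/E)².
At 95% confidence, z = 1.960.
n = (1.960 × 0.233 / 0.018)² = 643.69
Round up: n = 644.

644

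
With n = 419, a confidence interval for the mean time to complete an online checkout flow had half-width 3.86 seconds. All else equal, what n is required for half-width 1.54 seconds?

Margin of error scales as 1/√n, so n₂ = n₁·(E₁/E₂)².
n₂ = 419 × (3.86/1.54)² = 419 × 6.283 = 2632.58
Round up: n₂ = 2633.

n = 2633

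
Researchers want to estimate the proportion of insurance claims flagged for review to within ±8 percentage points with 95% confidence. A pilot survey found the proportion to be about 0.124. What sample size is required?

For a proportion with margin E = 0.08 at 95% confidence, z = 1.960.
n = p̂(1−p̂)(z/E)² = 0.124 × 0.876 × (1.960/0.08)² = 65.20
Round up: n = 66.

66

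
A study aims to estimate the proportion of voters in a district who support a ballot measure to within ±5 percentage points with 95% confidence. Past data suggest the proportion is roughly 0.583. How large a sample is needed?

374

For a proportion with margin E = 0.05 at 95% confidence, z = 1.960.
n = p̂(1−p̂)(z/E)² = 0.583 × 0.417 × (1.960/0.05)² = 373.57
Round up: n = 374.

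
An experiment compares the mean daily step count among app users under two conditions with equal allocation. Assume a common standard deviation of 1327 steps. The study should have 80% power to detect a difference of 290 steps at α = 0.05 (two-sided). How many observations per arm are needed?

329 per group

For two equal groups, n per group = 2·((z_{α/2} + z_β)·σ/δ)².
z_{α/2} = 1.960; z_β = 0.842 (power 80%).
n = 2 × (2.802 × 1327 / 290)² = 2 × 164.39 = 328.78
Round up: n = 329 per group.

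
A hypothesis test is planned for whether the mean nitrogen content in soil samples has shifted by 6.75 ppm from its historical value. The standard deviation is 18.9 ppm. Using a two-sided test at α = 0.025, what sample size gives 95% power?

119

For a one-sample z-test, n = ((z_{α/2} + z_β)·σ/δ)².
z_{α/2} = 2.241 (two-sided α = 0.025); z_β = 1.645 (power 95% → β = 0.05).
n = (3.886 × 18.9 / 6.75)² = 118.39
Round up: n = 119.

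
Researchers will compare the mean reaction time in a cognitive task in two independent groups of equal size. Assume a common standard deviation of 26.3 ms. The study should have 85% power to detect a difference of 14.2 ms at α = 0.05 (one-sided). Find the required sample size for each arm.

For two equal groups, n per group = 2·((z_α + z_β)·σ/δ)².
z_α = 1.645; z_β = 1.036 (power 85%).
n = 2 × (2.681 × 26.3 / 14.2)² = 2 × 24.66 = 49.32
Round up: n = 50 per group.

50 per group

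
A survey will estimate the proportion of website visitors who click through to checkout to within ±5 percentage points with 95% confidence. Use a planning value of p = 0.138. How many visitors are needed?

For a proportion with margin E = 0.05 at 95% confidence, z = 1.960.
n = p̂(1−p̂)(z/E)² = 0.138 × 0.862 × (1.960/0.05)² = 182.79
Round up: n = 183.

183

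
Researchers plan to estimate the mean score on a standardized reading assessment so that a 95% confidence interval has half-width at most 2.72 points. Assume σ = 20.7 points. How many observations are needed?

223

For a mean, the margin of error is E = z·σ/√n, so n = (zσ/E)².
At 95% confidence, z = 1.960.
n = (1.960 × 20.7 / 2.72)² = 222.49
Round up: n = 223.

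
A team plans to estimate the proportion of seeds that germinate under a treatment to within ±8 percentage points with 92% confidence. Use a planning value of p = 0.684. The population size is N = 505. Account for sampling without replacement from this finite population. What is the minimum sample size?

87

For a proportion with margin E = 0.08 at 92% confidence, z = 1.751.
n = p̂(1−p̂)(z/E)² = 0.684 × 0.316 × (1.751/0.08)² = 103.55 — call this n₀.
Finite-population correction with N = 505: n = n₀ / (1 + (n₀−1)/N) = 103.55 / 1.203 = 86.08
Round up: n = 87.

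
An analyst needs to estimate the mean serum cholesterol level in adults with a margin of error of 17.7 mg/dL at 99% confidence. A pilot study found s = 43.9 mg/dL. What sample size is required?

41

For a mean, the margin of error is E = z·σ/√n, so n = (zσ/E)².
At 99% confidence, z = 2.576.
n = (2.576 × 43.9 / 17.7)² = 40.82
Round up: n = 41.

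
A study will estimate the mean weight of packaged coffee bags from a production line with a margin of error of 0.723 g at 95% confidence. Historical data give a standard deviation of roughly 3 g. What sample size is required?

For a mean, the margin of error is E = z·σ/√n, so n = (zσ/E)².
At 95% confidence, z = 1.960.
n = (1.960 × 3 / 0.723)² = 66.14
Round up: n = 67.

67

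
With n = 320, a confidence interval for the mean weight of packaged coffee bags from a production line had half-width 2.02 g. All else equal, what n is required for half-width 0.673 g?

Margin of error scales as 1/√n, so n₂ = n₁·(E₁/E₂)².
n₂ = 320 × (2.02/0.673)² = 320 × 9.009 = 2882.88
Round up: n₂ = 2883.

n = 2883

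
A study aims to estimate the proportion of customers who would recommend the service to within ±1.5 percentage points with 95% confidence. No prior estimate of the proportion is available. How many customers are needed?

For a proportion with margin E = 0.015 at 95% confidence, z = 1.960.
With no prior estimate, use p = 0.5, which maximizes p(1−p) at 0.25.
n = 0.25 × (z/E)² = 0.25 × (1.960/0.015)² = 4268.44
Round up: n = 4269.

n = 4269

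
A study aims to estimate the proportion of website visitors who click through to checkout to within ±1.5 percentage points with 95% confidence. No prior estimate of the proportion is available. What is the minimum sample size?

n = 4269

For a proportion with margin E = 0.015 at 95% confidence, z = 1.960.
With no prior estimate, use p = 0.5, which maximizes p(1−p) at 0.25.
n = 0.25 × (z/E)² = 0.25 × (1.960/0.015)² = 4268.44
Round up: n = 4269.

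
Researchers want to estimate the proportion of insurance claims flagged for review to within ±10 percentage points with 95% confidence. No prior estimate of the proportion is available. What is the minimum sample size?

97

For a proportion with margin E = 0.1 at 95% confidence, z = 1.960.
With no prior estimate, use p = 0.5, which maximizes p(1−p) at 0.25.
n = 0.25 × (z/E)² = 0.25 × (1.960/0.1)² = 96.04
Round up: n = 97.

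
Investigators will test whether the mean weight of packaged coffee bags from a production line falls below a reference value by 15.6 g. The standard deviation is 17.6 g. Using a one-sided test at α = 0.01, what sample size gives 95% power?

For a one-sample z-test, n = ((z_α + z_β)·σ/δ)².
z_α = 2.326 (one-sided α = 0.01); z_β = 1.645 (power 95% → β = 0.05).
n = (3.971 × 17.6 / 15.6)² = 20.07
Round up: n = 21.

21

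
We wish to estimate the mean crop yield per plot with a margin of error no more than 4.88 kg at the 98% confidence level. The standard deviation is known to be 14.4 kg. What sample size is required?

For a mean, the margin of error is E = z·σ/√n, so n = (zσ/E)².
At 98% confidence, z = 2.326.
n = (2.326 × 14.4 / 4.88)² = 47.11
Round up: n = 48.

48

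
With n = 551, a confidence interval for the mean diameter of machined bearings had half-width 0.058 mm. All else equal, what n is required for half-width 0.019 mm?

Margin of error scales as 1/√n, so n₂ = n₁·(E₁/E₂)².
n₂ = 551 × (0.058/0.019)² = 551 × 9.319 = 5134.77
Round up: n₂ = 5135.

5135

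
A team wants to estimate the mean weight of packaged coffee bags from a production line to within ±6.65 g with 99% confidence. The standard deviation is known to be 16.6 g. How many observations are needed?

For a mean, the margin of error is E = z·σ/√n, so n = (zσ/E)².
At 99% confidence, z = 2.576.
n = (2.576 × 16.6 / 6.65)² = 41.35
Round up: n = 42.

42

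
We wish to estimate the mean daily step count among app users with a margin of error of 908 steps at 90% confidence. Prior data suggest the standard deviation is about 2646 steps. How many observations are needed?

n = 23

For a mean, the margin of error is E = z·σ/√n, so n = (zσ/E)².
At 90% confidence, z = 1.645.
n = (1.645 × 2646 / 908)² = 22.98
Round up: n = 23.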